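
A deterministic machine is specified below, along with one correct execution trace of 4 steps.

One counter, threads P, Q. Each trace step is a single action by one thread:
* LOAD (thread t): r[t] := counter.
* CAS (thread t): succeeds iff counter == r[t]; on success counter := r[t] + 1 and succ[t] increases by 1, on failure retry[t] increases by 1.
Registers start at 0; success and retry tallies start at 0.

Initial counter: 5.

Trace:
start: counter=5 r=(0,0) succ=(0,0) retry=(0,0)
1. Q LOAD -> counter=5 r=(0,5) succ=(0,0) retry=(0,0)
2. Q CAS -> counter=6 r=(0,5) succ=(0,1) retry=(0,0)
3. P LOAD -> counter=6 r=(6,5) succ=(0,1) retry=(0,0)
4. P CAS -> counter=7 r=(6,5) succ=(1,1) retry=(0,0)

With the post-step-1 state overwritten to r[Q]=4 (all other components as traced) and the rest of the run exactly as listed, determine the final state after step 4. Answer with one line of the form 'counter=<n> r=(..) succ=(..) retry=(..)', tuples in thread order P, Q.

state after step 1 := counter=5 r=(0,4) succ=(0,0) retry=(0,0)
2. Q CAS -> counter=5 r=(0,4) succ=(0,0) retry=(0,1)
3. P LOAD -> counter=5 r=(5,4) succ=(0,0) retry=(0,1)
4. P CAS -> counter=6 r=(5,4) succ=(1,0) retry=(0,1)

counter=6 r=(5,4) succ=(1,0) retry=(0,1)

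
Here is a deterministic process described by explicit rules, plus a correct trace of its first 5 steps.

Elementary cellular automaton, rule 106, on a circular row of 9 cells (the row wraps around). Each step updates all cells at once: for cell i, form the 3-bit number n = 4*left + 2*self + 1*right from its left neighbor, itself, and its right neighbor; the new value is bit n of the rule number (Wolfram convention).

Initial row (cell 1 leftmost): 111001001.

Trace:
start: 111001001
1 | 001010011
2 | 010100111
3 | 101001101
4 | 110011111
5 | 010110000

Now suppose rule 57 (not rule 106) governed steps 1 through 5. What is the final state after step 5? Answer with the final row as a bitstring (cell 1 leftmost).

(re-executing steps 1..5 under rule 57; state before step 1: 111001001)
1 | 000100101
2 | 110010010
3 | 101001001
4 | 010100101
5 | 101010010

101010010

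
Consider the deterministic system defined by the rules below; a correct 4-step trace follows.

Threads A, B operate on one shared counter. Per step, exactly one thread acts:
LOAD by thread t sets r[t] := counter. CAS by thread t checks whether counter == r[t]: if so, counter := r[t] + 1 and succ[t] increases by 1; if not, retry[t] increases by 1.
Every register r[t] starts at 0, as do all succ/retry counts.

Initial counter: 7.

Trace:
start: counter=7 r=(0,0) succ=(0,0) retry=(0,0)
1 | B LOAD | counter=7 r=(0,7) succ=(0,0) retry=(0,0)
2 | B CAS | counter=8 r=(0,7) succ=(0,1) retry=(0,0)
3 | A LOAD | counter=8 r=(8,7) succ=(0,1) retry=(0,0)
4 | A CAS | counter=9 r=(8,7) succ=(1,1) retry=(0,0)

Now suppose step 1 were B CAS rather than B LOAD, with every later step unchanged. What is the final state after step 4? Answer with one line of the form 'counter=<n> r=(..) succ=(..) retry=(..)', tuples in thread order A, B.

(re-executing from step 1 with the substitution; state before step 1: counter=7 r=(0,0) succ=(0,0) retry=(0,0))
1 | B CAS | counter=7 r=(0,0) succ=(0,0) retry=(0,1)
2 | B CAS | counter=7 r=(0,0) succ=(0,0) retry=(0,2)
3 | A LOAD | counter=7 r=(7,0) succ=(0,0) retry=(0,2)
4 | A CAS | counter=8 r=(7,0) succ=(1,0) retry=(0,2)

counter=8 r=(7,0) succ=(1,0) retry=(0,2)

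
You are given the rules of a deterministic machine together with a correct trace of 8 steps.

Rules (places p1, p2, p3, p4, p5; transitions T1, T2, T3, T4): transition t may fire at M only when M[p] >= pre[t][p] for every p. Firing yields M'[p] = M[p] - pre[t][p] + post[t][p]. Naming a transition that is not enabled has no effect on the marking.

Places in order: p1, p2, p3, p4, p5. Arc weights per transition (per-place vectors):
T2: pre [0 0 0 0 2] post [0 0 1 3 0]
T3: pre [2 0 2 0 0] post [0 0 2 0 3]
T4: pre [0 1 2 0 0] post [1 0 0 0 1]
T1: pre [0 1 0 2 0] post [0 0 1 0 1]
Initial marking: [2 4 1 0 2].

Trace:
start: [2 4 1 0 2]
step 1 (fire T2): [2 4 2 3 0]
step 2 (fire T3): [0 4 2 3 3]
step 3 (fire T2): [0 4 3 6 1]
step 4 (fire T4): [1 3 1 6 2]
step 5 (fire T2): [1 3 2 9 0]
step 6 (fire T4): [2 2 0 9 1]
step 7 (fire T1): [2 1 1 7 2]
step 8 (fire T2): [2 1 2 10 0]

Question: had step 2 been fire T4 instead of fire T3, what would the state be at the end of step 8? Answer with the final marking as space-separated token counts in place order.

3 2 2 4 0

(re-executing from step 2 with the substitution; state before step 2: [2 4 2 3 0])
step 2 (fire T4): [3 3 0 3 1]
step 3 (fire T2): [3 3 0 3 1]
step 4 (fire T4): [3 3 0 3 1]
step 5 (fire T2): [3 3 0 3 1]
step 6 (fire T4): [3 3 0 3 1]
step 7 (fire T1): [3 2 1 1 2]
step 8 (fire T2): [3 2 2 4 0]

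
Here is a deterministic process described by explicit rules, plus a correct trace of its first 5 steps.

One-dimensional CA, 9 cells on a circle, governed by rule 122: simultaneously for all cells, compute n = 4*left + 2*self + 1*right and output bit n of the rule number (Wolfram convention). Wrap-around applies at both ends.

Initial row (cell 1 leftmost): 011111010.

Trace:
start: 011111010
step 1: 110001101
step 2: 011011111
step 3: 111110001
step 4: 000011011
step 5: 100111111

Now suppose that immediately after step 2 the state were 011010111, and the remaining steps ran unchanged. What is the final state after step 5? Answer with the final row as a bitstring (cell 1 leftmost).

state after step 2 := 011010111
step 3: 111101101
step 4: 000111111
step 5: 101100001

101100001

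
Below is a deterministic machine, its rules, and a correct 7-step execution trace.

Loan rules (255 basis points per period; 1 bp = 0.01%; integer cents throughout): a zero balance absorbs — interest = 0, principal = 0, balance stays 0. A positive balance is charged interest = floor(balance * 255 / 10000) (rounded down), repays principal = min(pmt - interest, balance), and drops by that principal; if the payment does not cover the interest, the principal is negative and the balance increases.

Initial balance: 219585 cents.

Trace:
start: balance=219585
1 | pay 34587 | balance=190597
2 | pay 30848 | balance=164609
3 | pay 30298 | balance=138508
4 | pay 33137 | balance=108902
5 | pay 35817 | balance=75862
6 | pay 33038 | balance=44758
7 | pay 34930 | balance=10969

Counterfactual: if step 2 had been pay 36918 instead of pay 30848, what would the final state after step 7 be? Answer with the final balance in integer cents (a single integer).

4085

(re-executing from step 2 with the substitution; state before step 2: balance=190597)
2 | pay 36918 | balance=158539
3 | pay 30298 | balance=132283
4 | pay 33137 | balance=102519
5 | pay 35817 | balance=69316
6 | pay 33038 | balance=38045
7 | pay 34930 | balance=4085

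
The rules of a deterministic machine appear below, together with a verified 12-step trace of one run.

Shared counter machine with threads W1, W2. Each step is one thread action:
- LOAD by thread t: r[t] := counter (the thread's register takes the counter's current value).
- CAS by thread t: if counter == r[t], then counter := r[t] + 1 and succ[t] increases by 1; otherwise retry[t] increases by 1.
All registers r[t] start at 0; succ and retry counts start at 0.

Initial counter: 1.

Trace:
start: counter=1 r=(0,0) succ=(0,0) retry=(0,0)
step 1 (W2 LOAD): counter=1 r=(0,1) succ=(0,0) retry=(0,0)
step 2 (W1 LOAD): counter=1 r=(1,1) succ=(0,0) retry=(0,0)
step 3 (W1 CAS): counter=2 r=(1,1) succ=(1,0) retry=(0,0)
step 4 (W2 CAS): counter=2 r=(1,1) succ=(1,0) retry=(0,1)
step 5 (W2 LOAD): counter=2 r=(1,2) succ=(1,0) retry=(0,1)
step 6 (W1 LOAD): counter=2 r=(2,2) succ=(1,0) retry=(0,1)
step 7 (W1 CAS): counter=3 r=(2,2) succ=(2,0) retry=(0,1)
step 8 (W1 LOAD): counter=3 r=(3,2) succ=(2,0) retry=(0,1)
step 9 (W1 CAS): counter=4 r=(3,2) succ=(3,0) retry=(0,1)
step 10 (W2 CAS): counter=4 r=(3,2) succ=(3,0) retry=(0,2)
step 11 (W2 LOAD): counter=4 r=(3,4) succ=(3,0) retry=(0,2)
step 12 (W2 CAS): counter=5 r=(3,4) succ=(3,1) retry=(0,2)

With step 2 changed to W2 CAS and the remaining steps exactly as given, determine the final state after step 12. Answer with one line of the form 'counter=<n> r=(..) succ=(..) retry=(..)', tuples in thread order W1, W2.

(re-executing from step 2 with the substitution; state before step 2: counter=1 r=(0,1) succ=(0,0) retry=(0,0))
step 2 (W2 CAS): counter=2 r=(0,1) succ=(0,1) retry=(0,0)
step 3 (W1 CAS): counter=2 r=(0,1) succ=(0,1) retry=(1,0)
step 4 (W2 CAS): counter=2 r=(0,1) succ=(0,1) retry=(1,1)
step 5 (W2 LOAD): counter=2 r=(0,2) succ=(0,1) retry=(1,1)
step 6 (W1 LOAD): counter=2 r=(2,2) succ=(0,1) retry=(1,1)
step 7 (W1 CAS): counter=3 r=(2,2) succ=(1,1) retry=(1,1)
step 8 (W1 LOAD): counter=3 r=(3,2) succ=(1,1) retry=(1,1)
step 9 (W1 CAS): counter=4 r=(3,2) succ=(2,1) retry=(1,1)
step 10 (W2 CAS): counter=4 r=(3,2) succ=(2,1) retry=(1,2)
step 11 (W2 LOAD): counter=4 r=(3,4) succ=(2,1) retry=(1,2)
step 12 (W2 CAS): counter=5 r=(3,4) succ=(2,2) retry=(1,2)

counter=5 r=(3,4) succ=(2,2) retry=(1,2)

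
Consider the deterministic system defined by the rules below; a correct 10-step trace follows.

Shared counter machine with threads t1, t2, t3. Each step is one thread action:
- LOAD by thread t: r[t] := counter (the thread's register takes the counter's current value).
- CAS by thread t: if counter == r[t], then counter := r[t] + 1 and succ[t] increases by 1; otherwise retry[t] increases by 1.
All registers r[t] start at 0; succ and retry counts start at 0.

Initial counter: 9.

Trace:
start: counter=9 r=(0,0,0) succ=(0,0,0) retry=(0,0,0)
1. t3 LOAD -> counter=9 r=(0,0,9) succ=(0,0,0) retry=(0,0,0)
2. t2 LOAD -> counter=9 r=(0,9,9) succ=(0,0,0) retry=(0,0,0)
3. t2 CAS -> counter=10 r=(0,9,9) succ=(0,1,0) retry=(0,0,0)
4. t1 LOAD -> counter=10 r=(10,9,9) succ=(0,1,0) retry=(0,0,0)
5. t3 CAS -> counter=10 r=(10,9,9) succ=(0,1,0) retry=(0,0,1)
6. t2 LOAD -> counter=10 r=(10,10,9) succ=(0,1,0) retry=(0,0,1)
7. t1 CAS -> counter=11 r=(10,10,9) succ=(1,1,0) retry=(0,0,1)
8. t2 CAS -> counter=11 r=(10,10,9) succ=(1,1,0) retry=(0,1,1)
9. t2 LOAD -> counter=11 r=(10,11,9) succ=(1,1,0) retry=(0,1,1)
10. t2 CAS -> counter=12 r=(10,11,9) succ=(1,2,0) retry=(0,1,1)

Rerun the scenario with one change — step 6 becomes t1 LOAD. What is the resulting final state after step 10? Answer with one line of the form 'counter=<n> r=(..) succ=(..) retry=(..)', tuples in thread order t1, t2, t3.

(re-executing from step 6 with the substitution; state before step 6: counter=10 r=(10,9,9) succ=(0,1,0) retry=(0,0,1))
6. t1 LOAD -> counter=10 r=(10,9,9) succ=(0,1,0) retry=(0,0,1)
7. t1 CAS -> counter=11 r=(10,9,9) succ=(1,1,0) retry=(0,0,1)
8. t2 CAS -> counter=11 r=(10,9,9) succ=(1,1,0) retry=(0,1,1)
9. t2 LOAD -> counter=11 r=(10,11,9) succ=(1,1,0) retry=(0,1,1)
10. t2 CAS -> counter=12 r=(10,11,9) succ=(1,2,0) retry=(0,1,1)

counter=12 r=(10,11,9) succ=(1,2,0) retry=(0,1,1)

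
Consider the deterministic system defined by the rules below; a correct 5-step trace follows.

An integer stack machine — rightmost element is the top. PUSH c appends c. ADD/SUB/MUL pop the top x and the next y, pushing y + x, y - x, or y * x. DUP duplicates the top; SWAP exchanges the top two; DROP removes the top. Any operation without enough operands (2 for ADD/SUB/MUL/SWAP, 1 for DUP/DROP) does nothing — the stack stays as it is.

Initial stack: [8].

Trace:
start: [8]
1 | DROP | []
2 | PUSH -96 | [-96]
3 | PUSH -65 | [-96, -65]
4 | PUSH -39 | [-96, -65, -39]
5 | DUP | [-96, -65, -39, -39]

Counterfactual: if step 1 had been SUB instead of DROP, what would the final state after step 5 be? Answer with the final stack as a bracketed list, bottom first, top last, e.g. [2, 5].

[8, -96, -65, -39, -39]

(re-executing from step 1 with the substitution; state before step 1: [8])
1 | SUB | [8]
2 | PUSH -96 | [8, -96]
3 | PUSH -65 | [8, -96, -65]
4 | PUSH -39 | [8, -96, -65, -39]
5 | DUP | [8, -96, -65, -39, -39]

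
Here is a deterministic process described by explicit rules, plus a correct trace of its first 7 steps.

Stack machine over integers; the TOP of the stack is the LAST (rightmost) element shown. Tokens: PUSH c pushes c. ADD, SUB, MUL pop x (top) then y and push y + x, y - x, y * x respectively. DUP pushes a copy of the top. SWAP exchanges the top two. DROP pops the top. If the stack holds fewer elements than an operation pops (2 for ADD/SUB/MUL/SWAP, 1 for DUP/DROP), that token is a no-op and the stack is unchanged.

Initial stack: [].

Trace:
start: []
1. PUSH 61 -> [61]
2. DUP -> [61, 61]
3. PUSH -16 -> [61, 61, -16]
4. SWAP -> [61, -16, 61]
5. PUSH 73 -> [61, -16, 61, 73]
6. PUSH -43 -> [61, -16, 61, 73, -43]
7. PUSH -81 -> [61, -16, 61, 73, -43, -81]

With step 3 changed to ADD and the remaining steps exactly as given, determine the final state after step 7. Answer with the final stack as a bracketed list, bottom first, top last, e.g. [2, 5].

(re-executing from step 3 with the substitution; state before step 3: [61, 61])
3. ADD -> [122]
4. SWAP -> [122]
5. PUSH 73 -> [122, 73]
6. PUSH -43 -> [122, 73, -43]
7. PUSH -81 -> [122, 73, -43, -81]

[122, 73, -43, -81]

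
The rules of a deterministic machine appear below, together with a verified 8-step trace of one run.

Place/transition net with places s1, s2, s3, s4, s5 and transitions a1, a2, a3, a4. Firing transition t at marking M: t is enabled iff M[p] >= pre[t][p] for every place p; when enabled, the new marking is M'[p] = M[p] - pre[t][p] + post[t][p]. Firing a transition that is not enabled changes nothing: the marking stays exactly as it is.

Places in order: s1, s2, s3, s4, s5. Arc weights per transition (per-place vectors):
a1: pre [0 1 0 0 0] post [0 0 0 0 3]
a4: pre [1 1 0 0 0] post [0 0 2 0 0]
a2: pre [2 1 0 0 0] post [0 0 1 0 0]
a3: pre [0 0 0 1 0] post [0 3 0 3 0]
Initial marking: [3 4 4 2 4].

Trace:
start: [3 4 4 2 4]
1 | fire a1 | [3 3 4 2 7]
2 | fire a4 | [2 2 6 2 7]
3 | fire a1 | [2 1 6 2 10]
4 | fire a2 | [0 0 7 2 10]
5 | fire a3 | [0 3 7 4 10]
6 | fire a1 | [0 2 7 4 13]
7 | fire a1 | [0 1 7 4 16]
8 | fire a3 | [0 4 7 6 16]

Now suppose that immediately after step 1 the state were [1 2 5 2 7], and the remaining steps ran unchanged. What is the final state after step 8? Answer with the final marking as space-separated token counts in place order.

state after step 1 := [1 2 5 2 7]
2 | fire a4 | [0 1 7 2 7]
3 | fire a1 | [0 0 7 2 10]
4 | fire a2 | [0 0 7 2 10]
5 | fire a3 | [0 3 7 4 10]
6 | fire a1 | [0 2 7 4 13]
7 | fire a1 | [0 1 7 4 16]
8 | fire a3 | [0 4 7 6 16]

0 4 7 6 16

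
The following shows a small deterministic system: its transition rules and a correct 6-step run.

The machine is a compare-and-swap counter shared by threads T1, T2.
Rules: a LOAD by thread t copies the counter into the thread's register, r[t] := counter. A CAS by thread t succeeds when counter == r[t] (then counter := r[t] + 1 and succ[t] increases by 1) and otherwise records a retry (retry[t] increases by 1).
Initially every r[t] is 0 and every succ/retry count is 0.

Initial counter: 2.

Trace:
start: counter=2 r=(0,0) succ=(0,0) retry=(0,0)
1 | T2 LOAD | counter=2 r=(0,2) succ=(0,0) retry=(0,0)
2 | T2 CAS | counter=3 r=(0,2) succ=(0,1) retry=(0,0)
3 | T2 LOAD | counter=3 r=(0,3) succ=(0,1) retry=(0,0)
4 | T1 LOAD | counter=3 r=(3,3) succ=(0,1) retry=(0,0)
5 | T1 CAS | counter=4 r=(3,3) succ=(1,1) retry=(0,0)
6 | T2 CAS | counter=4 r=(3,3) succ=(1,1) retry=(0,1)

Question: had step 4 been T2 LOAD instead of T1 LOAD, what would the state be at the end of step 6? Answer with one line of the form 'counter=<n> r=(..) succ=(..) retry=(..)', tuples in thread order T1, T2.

(re-executing from step 4 with the substitution; state before step 4: counter=3 r=(0,3) succ=(0,1) retry=(0,0))
4 | T2 LOAD | counter=3 r=(0,3) succ=(0,1) retry=(0,0)
5 | T1 CAS | counter=3 r=(0,3) succ=(0,1) retry=(1,0)
6 | T2 CAS | counter=4 r=(0,3) succ=(0,2) retry=(1,0)

counter=4 r=(0,3) succ=(0,2) retry=(1,0)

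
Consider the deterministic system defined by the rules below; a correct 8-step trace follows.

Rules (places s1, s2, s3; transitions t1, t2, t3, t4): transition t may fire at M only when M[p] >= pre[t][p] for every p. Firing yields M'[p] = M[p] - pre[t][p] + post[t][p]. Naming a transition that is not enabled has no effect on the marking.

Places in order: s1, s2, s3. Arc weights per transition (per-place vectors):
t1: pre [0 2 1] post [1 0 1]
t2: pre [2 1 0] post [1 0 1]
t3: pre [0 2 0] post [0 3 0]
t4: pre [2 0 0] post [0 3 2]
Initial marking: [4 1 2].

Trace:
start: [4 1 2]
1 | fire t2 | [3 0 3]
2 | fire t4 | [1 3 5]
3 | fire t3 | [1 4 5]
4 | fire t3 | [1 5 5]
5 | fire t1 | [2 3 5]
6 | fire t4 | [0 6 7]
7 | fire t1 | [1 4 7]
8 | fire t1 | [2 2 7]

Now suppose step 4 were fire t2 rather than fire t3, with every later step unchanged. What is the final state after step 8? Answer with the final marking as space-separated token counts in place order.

2 1 7

(re-executing from step 4 with the substitution; state before step 4: [1 4 5])
4 | fire t2 | [1 4 5]
5 | fire t1 | [2 2 5]
6 | fire t4 | [0 5 7]
7 | fire t1 | [1 3 7]
8 | fire t1 | [2 1 7]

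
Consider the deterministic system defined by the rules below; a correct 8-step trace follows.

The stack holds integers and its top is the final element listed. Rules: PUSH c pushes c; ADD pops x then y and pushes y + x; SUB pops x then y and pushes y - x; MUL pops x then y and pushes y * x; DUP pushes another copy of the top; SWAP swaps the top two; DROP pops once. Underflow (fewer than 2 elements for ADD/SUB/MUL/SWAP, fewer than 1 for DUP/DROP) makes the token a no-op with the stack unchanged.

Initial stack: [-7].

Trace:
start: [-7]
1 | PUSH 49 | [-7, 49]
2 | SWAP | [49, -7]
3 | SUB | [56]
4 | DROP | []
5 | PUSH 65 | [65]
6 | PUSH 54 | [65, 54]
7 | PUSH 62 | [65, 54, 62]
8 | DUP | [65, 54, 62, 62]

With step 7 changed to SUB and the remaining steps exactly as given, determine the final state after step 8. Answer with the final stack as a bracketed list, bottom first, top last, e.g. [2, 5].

[11, 11]

(re-executing from step 7 with the substitution; state before step 7: [65, 54])
7 | SUB | [11]
8 | DUP | [11, 11]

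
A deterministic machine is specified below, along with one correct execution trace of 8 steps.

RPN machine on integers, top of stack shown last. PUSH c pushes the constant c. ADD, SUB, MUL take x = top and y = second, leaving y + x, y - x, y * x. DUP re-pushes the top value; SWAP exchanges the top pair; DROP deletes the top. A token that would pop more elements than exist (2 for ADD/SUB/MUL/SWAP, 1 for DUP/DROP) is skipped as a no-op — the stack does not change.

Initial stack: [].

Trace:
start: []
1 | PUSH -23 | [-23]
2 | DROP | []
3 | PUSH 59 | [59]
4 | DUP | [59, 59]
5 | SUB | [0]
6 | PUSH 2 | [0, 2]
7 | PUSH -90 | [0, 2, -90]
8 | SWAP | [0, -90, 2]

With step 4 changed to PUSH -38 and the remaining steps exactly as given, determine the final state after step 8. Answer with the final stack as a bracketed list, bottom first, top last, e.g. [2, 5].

(re-executing from step 4 with the substitution; state before step 4: [59])
4 | PUSH -38 | [59, -38]
5 | SUB | [97]
6 | PUSH 2 | [97, 2]
7 | PUSH -90 | [97, 2, -90]
8 | SWAP | [97, -90, 2]

[97, -90, 2]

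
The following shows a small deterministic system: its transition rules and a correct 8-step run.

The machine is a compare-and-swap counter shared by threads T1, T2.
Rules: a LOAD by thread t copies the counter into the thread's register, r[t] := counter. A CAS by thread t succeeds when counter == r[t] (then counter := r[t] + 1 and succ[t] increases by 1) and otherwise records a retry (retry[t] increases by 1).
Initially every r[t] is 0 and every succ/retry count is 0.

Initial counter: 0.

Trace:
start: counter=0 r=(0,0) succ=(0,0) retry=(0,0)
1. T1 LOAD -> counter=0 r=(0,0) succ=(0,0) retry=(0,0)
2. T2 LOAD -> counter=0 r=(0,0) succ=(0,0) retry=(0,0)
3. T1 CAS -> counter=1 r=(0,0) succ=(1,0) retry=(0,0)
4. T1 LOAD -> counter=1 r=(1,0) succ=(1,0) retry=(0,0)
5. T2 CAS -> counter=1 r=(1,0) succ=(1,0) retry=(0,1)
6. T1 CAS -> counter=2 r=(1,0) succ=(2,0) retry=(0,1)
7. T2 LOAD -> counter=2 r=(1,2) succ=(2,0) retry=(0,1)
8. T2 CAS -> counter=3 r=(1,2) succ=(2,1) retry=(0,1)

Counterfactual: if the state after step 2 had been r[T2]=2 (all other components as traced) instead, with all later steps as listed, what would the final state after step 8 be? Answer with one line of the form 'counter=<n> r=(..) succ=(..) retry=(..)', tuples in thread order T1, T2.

counter=3 r=(1,2) succ=(2,1) retry=(0,1)

state after step 2 := counter=0 r=(0,2) succ=(0,0) retry=(0,0)
3. T1 CAS -> counter=1 r=(0,2) succ=(1,0) retry=(0,0)
4. T1 LOAD -> counter=1 r=(1,2) succ=(1,0) retry=(0,0)
5. T2 CAS -> counter=1 r=(1,2) succ=(1,0) retry=(0,1)
6. T1 CAS -> counter=2 r=(1,2) succ=(2,0) retry=(0,1)
7. T2 LOAD -> counter=2 r=(1,2) succ=(2,0) retry=(0,1)
8. T2 CAS -> counter=3 r=(1,2) succ=(2,1) retry=(0,1)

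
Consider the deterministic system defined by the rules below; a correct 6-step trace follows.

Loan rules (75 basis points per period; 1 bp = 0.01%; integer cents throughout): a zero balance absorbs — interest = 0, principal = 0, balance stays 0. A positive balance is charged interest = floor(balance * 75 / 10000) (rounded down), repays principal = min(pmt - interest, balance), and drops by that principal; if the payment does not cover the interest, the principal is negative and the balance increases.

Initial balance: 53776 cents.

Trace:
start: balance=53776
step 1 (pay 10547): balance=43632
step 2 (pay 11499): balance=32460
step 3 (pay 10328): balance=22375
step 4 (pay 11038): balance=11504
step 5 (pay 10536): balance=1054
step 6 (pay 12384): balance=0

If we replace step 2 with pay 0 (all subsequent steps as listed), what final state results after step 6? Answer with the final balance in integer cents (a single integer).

(re-executing from step 2 with the substitution; state before step 2: balance=43632)
step 2 (pay 0): balance=43959
step 3 (pay 10328): balance=33960
step 4 (pay 11038): balance=23176
step 5 (pay 10536): balance=12813
step 6 (pay 12384): balance=525

525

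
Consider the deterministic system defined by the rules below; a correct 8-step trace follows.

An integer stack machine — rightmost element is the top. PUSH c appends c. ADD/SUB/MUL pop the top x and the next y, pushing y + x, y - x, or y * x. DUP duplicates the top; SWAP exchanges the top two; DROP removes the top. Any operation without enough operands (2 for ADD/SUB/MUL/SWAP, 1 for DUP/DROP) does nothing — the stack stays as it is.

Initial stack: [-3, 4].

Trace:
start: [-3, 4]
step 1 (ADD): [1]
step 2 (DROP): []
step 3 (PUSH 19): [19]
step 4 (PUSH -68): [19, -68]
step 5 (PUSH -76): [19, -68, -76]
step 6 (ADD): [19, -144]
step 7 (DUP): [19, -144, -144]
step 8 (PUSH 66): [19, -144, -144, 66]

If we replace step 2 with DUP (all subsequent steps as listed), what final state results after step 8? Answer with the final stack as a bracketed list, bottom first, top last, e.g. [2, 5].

[1, 1, 19, -144, -144, 66]

(re-executing from step 2 with the substitution; state before step 2: [1])
step 2 (DUP): [1, 1]
step 3 (PUSH 19): [1, 1, 19]
step 4 (PUSH -68): [1, 1, 19, -68]
step 5 (PUSH -76): [1, 1, 19, -68, -76]
step 6 (ADD): [1, 1, 19, -144]
step 7 (DUP): [1, 1, 19, -144, -144]
step 8 (PUSH 66): [1, 1, 19, -144, -144, 66]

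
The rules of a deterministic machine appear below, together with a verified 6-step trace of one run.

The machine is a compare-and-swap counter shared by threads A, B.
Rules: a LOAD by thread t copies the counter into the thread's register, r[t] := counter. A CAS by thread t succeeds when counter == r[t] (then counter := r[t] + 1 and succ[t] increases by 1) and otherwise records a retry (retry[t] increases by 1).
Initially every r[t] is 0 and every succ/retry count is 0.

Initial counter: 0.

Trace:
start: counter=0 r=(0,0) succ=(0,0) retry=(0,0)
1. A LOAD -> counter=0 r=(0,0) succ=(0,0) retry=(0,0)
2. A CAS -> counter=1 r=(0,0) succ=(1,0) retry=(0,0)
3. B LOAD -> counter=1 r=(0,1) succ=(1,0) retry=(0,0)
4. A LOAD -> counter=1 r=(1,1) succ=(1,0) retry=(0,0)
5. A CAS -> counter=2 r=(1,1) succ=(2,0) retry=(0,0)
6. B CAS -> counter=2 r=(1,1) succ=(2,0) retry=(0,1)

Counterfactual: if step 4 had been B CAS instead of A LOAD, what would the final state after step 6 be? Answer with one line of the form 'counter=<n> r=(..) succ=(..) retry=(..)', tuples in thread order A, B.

(re-executing from step 4 with the substitution; state before step 4: counter=1 r=(0,1) succ=(1,0) retry=(0,0))
4. B CAS -> counter=2 r=(0,1) succ=(1,1) retry=(0,0)
5. A CAS -> counter=2 r=(0,1) succ=(1,1) retry=(1,0)
6. B CAS -> counter=2 r=(0,1) succ=(1,1) retry=(1,1)

counter=2 r=(0,1) succ=(1,1) retry=(1,1)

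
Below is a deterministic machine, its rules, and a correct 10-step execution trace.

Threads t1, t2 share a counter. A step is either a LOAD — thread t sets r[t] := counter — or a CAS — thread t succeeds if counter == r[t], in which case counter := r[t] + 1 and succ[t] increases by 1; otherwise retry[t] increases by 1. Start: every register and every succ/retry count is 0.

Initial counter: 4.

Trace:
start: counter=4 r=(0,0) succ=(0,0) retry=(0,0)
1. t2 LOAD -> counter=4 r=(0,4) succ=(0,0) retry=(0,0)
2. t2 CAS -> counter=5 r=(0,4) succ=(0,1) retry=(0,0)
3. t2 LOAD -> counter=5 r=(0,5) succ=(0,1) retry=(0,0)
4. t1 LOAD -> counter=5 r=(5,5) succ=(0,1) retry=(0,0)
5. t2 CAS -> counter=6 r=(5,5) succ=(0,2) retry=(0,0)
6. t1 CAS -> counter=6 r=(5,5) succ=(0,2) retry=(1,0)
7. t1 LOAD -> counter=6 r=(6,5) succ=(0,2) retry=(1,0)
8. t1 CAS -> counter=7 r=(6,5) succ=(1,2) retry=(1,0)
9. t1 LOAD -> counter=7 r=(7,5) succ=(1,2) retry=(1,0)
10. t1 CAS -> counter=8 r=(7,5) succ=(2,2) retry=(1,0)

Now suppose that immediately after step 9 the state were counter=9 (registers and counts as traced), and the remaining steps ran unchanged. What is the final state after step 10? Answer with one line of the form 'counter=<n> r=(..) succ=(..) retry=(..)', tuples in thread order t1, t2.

counter=9 r=(7,5) succ=(1,2) retry=(2,0)

state after step 9 := counter=9 r=(7,5) succ=(1,2) retry=(1,0)
10. t1 CAS -> counter=9 r=(7,5) succ=(1,2) retry=(2,0)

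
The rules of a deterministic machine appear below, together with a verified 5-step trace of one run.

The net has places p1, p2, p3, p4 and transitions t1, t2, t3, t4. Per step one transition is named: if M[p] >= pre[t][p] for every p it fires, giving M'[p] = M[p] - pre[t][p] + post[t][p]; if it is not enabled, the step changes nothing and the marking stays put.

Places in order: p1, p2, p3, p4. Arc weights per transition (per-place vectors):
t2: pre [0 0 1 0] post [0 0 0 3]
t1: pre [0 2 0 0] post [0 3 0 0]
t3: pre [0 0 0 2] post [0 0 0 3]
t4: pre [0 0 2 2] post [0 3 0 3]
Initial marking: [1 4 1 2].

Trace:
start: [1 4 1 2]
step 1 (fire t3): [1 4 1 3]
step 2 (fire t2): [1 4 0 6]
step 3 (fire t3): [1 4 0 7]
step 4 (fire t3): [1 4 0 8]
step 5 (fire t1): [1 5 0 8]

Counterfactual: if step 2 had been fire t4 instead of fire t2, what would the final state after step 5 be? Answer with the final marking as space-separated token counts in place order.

1 5 1 5

(re-executing from step 2 with the substitution; state before step 2: [1 4 1 3])
step 2 (fire t4): [1 4 1 3]
step 3 (fire t3): [1 4 1 4]
step 4 (fire t3): [1 4 1 5]
step 5 (fire t1): [1 5 1 5]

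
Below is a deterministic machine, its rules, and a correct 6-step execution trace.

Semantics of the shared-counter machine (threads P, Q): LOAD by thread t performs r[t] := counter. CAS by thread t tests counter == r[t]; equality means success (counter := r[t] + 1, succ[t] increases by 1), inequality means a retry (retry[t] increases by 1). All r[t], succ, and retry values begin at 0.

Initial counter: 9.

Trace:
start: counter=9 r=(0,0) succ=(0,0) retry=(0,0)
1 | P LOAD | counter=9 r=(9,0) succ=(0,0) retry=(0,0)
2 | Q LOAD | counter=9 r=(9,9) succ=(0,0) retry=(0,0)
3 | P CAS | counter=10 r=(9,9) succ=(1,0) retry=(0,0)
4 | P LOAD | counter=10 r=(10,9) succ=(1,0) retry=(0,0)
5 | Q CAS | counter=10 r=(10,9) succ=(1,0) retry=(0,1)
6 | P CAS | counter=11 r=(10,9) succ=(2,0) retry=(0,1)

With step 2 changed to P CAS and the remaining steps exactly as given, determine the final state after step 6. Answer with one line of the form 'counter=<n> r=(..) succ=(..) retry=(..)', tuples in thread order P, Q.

(re-executing from step 2 with the substitution; state before step 2: counter=9 r=(9,0) succ=(0,0) retry=(0,0))
2 | P CAS | counter=10 r=(9,0) succ=(1,0) retry=(0,0)
3 | P CAS | counter=10 r=(9,0) succ=(1,0) retry=(1,0)
4 | P LOAD | counter=10 r=(10,0) succ=(1,0) retry=(1,0)
5 | Q CAS | counter=10 r=(10,0) succ=(1,0) retry=(1,1)
6 | P CAS | counter=11 r=(10,0) succ=(2,0) retry=(1,1)

counter=11 r=(10,0) succ=(2,0) retry=(1,1)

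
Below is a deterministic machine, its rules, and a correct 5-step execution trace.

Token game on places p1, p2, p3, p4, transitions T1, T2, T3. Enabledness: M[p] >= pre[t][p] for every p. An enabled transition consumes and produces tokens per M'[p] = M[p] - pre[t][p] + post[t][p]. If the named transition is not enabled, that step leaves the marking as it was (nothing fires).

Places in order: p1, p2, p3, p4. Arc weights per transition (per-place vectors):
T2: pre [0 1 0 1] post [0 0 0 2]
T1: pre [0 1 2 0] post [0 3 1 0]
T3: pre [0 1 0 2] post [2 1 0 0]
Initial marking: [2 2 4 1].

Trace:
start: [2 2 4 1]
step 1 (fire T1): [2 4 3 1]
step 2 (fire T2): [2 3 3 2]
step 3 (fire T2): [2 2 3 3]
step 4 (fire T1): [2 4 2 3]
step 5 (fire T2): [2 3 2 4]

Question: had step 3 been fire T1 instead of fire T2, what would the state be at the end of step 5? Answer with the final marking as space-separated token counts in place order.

2 6 1 3

(re-executing from step 3 with the substitution; state before step 3: [2 3 3 2])
step 3 (fire T1): [2 5 2 2]
step 4 (fire T1): [2 7 1 2]
step 5 (fire T2): [2 6 1 3]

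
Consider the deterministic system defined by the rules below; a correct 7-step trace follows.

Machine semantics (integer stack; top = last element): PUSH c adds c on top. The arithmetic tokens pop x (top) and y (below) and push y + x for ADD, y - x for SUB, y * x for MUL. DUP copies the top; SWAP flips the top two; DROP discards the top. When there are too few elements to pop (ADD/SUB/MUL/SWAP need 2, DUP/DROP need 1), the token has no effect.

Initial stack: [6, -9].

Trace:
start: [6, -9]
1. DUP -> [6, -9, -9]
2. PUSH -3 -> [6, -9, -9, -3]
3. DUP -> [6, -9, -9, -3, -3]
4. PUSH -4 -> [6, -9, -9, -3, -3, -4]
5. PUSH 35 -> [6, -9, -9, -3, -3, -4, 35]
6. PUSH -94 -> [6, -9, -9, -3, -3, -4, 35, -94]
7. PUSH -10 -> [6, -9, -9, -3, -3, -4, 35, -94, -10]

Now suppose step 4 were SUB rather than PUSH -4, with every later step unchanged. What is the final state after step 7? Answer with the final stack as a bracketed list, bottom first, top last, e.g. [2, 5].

[6, -9, -9, 0, 35, -94, -10]

(re-executing from step 4 with the substitution; state before step 4: [6, -9, -9, -3, -3])
4. SUB -> [6, -9, -9, 0]
5. PUSH 35 -> [6, -9, -9, 0, 35]
6. PUSH -94 -> [6, -9, -9, 0, 35, -94]
7. PUSH -10 -> [6, -9, -9, 0, 35, -94, -10]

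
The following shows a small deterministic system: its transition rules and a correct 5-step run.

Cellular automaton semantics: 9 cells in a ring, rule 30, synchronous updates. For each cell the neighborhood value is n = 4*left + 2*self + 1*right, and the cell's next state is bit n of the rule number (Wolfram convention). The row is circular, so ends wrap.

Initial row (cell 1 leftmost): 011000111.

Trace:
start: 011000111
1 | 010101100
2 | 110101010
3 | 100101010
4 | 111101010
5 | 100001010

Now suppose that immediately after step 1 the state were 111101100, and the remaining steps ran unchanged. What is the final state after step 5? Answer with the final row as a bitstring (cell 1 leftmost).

000001110

state after step 1 := 111101100
2 | 100001011
3 | 010011010
4 | 111110011
5 | 000001110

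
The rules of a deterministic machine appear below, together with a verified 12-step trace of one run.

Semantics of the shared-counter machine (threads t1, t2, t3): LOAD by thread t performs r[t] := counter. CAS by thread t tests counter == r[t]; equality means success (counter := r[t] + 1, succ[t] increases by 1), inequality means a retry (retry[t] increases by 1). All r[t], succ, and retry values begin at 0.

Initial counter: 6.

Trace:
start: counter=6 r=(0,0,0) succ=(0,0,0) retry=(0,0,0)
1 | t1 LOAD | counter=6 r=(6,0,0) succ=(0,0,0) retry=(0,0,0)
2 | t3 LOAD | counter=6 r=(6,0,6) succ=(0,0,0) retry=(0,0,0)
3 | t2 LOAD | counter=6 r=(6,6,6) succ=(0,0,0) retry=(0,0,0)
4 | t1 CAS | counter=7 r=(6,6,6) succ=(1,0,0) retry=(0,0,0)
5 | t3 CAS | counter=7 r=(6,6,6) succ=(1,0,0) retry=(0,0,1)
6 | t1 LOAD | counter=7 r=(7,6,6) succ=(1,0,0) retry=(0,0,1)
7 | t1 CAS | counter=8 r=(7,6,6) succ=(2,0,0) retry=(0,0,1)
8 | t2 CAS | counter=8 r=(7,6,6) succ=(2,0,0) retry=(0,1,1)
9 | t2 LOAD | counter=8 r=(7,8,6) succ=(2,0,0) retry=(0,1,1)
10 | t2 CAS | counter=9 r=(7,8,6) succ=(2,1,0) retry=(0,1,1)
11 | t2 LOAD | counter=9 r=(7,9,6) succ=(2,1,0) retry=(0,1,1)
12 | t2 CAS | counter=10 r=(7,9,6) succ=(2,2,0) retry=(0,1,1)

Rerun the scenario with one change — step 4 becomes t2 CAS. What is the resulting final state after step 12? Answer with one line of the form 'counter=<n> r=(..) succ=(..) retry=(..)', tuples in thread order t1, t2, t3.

(re-executing from step 4 with the substitution; state before step 4: counter=6 r=(6,6,6) succ=(0,0,0) retry=(0,0,0))
4 | t2 CAS | counter=7 r=(6,6,6) succ=(0,1,0) retry=(0,0,0)
5 | t3 CAS | counter=7 r=(6,6,6) succ=(0,1,0) retry=(0,0,1)
6 | t1 LOAD | counter=7 r=(7,6,6) succ=(0,1,0) retry=(0,0,1)
7 | t1 CAS | counter=8 r=(7,6,6) succ=(1,1,0) retry=(0,0,1)
8 | t2 CAS | counter=8 r=(7,6,6) succ=(1,1,0) retry=(0,1,1)
9 | t2 LOAD | counter=8 r=(7,8,6) succ=(1,1,0) retry=(0,1,1)
10 | t2 CAS | counter=9 r=(7,8,6) succ=(1,2,0) retry=(0,1,1)
11 | t2 LOAD | counter=9 r=(7,9,6) succ=(1,2,0) retry=(0,1,1)
12 | t2 CAS | counter=10 r=(7,9,6) succ=(1,3,0) retry=(0,1,1)

counter=10 r=(7,9,6) succ=(1,3,0) retry=(0,1,1)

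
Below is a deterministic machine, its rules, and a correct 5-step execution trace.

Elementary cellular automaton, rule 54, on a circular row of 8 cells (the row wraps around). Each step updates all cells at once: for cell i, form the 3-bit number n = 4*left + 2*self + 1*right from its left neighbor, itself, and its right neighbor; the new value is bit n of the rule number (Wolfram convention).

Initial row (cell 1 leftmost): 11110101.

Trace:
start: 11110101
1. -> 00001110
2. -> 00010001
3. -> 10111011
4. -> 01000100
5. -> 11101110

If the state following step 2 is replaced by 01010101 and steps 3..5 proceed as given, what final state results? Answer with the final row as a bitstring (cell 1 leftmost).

00000000

state after step 2 := 01010101
3. -> 11111111
4. -> 00000000
5. -> 00000000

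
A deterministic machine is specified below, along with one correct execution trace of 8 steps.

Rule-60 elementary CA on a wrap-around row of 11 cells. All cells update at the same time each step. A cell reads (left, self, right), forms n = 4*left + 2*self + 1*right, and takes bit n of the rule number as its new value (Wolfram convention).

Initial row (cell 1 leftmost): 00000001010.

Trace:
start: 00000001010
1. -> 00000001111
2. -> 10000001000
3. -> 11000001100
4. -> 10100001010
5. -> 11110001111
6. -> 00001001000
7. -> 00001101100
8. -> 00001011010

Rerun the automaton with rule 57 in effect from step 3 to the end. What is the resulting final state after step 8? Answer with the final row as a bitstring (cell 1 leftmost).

(re-executing steps 3..8 under rule 57; state before step 3: 10000001000)
3. -> 01111100110
4. -> 01000010101
5. -> 10111001010
6. -> 01100100101
7. -> 11010010010
8. -> 10101001001

10101001001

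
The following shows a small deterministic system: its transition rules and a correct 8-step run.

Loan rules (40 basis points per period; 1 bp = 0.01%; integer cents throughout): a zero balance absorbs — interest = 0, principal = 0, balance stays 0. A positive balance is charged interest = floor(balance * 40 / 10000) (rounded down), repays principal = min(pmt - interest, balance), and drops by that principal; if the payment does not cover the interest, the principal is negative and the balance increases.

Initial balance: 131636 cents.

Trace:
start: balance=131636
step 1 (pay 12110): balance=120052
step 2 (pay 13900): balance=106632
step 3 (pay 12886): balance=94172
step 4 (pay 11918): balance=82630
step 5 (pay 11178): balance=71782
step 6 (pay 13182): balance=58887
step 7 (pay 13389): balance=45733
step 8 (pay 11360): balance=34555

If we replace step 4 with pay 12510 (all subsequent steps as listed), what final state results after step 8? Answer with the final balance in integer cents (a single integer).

(re-executing from step 4 with the substitution; state before step 4: balance=94172)
step 4 (pay 12510): balance=82038
step 5 (pay 11178): balance=71188
step 6 (pay 13182): balance=58290
step 7 (pay 13389): balance=45134
step 8 (pay 11360): balance=33954

33954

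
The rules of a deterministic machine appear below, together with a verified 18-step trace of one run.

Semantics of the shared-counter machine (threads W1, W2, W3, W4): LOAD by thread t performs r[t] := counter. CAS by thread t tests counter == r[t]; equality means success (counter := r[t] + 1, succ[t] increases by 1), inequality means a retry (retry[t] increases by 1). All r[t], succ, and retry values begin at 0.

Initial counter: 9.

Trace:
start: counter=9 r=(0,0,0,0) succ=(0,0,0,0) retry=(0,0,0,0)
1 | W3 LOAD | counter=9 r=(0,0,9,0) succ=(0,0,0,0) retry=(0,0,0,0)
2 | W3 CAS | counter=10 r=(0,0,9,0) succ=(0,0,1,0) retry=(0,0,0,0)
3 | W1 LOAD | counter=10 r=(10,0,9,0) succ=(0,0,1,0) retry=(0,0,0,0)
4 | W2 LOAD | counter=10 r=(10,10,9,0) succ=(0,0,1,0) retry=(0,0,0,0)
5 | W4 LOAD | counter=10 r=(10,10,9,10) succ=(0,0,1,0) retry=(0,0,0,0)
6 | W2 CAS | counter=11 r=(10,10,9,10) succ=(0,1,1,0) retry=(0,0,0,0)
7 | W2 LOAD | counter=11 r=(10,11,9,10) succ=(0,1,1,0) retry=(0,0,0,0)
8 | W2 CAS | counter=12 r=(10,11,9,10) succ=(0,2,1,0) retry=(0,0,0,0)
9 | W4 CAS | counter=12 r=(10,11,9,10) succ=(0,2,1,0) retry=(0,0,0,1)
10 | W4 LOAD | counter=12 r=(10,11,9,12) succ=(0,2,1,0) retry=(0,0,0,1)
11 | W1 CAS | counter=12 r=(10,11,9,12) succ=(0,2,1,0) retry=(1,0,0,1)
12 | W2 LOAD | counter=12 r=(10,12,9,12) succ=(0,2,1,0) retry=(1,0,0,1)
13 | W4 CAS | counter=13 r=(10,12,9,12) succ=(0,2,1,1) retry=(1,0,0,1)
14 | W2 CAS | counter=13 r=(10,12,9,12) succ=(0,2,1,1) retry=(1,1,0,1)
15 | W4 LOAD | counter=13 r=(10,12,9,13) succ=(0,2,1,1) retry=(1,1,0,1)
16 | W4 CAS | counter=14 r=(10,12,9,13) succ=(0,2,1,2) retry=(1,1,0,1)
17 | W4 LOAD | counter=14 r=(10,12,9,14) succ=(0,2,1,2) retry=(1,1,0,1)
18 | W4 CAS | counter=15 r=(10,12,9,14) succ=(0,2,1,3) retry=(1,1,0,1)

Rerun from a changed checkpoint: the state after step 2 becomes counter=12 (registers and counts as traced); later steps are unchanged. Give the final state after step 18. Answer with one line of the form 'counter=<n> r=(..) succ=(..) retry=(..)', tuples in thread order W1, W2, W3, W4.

state after step 2 := counter=12 r=(0,0,9,0) succ=(0,0,1,0) retry=(0,0,0,0)
3 | W1 LOAD | counter=12 r=(12,0,9,0) succ=(0,0,1,0) retry=(0,0,0,0)
4 | W2 LOAD | counter=12 r=(12,12,9,0) succ=(0,0,1,0) retry=(0,0,0,0)
5 | W4 LOAD | counter=12 r=(12,12,9,12) succ=(0,0,1,0) retry=(0,0,0,0)
6 | W2 CAS | counter=13 r=(12,12,9,12) succ=(0,1,1,0) retry=(0,0,0,0)
7 | W2 LOAD | counter=13 r=(12,13,9,12) succ=(0,1,1,0) retry=(0,0,0,0)
8 | W2 CAS | counter=14 r=(12,13,9,12) succ=(0,2,1,0) retry=(0,0,0,0)
9 | W4 CAS | counter=14 r=(12,13,9,12) succ=(0,2,1,0) retry=(0,0,0,1)
10 | W4 LOAD | counter=14 r=(12,13,9,14) succ=(0,2,1,0) retry=(0,0,0,1)
11 | W1 CAS | counter=14 r=(12,13,9,14) succ=(0,2,1,0) retry=(1,0,0,1)
12 | W2 LOAD | counter=14 r=(12,14,9,14) succ=(0,2,1,0) retry=(1,0,0,1)
13 | W4 CAS | counter=15 r=(12,14,9,14) succ=(0,2,1,1) retry=(1,0,0,1)
14 | W2 CAS | counter=15 r=(12,14,9,14) succ=(0,2,1,1) retry=(1,1,0,1)
15 | W4 LOAD | counter=15 r=(12,14,9,15) succ=(0,2,1,1) retry=(1,1,0,1)
16 | W4 CAS | counter=16 r=(12,14,9,15) succ=(0,2,1,2) retry=(1,1,0,1)
17 | W4 LOAD | counter=16 r=(12,14,9,16) succ=(0,2,1,2) retry=(1,1,0,1)
18 | W4 CAS | counter=17 r=(12,14,9,16) succ=(0,2,1,3) retry=(1,1,0,1)

counter=17 r=(12,14,9,16) succ=(0,2,1,3) retry=(1,1,0,1)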